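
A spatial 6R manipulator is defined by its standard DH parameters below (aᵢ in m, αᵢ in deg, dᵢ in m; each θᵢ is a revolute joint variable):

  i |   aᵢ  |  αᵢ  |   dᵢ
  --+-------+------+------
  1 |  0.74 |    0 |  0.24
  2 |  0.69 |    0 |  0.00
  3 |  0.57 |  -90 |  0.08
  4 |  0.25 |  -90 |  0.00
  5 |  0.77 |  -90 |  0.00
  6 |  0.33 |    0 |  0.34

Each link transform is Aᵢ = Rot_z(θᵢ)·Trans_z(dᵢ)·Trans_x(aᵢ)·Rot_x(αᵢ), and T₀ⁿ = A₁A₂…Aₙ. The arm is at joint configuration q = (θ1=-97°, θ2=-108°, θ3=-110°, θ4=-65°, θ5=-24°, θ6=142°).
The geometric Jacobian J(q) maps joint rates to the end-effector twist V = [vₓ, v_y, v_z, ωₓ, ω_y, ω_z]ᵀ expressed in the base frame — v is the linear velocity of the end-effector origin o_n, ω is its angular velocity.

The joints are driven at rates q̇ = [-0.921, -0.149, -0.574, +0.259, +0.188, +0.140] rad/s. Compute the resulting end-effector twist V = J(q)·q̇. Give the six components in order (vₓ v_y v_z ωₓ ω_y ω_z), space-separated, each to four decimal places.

o_n = [-0.1145, 0.0123, 1.1800]
J₁: ẑ×o_n = [-0.0123, -0.1145, 0.0000], ω = ẑ
J2: z=[0.0000, 0.0000, 1.0000] o=[-0.0902, -0.7345, 0.2400] → [-0.7467, -0.0243, 0.0000, 0.0000, 0.0000, 1.0000]
J3: z=[0.0000, 0.0000, 1.0000] o=[-0.7155, -0.4429, 0.2400] → [-0.4551, 0.6011, 0.0000, 0.0000, 0.0000, 1.0000]
J4: z=[-0.7071, 0.7071, 0.0000] o=[-0.3125, -0.0398, 0.3200] → [0.6081, 0.6081, -0.1769, -0.7071, 0.7071, 0.0000]
J5: z=[0.6409, 0.6409, -0.4226] o=[-0.2378, 0.0349, 0.5466] → [0.3964, -0.4580, -0.0935, 0.6409, 0.6409, -0.4226]
J6: z=[0.7675, -0.5244, 0.3686] o=[-0.2490, 0.4665, 1.1841] → [0.1696, 0.0528, -0.2781, 0.7675, -0.5244, 0.3686]
V = J·q̇ = [0.6396, -0.1572, -0.1023, 0.0448, 0.2302, -1.6718]

0.6396 -0.1572 -0.1023 0.0448 0.2302 -1.6718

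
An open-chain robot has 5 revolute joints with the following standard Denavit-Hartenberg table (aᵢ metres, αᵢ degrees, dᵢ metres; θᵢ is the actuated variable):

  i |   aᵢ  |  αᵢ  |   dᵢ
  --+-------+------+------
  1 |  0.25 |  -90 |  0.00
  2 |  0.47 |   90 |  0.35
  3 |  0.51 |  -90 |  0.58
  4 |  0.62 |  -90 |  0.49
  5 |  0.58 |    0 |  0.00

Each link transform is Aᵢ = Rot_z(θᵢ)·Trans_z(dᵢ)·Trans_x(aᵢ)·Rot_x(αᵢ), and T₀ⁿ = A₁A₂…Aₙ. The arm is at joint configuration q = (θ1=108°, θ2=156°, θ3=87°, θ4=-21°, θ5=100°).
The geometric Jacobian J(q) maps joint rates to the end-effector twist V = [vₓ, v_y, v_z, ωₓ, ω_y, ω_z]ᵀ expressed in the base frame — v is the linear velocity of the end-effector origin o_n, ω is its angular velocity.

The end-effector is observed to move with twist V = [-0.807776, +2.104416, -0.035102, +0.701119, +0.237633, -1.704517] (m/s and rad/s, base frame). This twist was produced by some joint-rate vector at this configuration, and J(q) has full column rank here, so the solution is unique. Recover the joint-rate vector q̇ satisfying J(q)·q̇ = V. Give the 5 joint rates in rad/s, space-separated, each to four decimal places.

-0.5300 -0.6550 0.9190 -0.4730 -0.1690

o_n = [-1.2769, -0.4037, -0.9452]
J₁: ẑ×o_n = [0.4037, -1.2769, 0.0000], ω = ẑ
J2: z=[-0.9511, -0.3090, 0.0000] o=[-0.0773, 0.2378, 0.0000] → [0.2921, -0.8989, 0.2394, -0.9511, -0.3090, 0.0000]
J3: z=[-0.1257, 0.3868, -0.9135] o=[-0.2774, -0.2787, -0.1912] → [-0.4059, 0.8183, 0.4023, -0.1257, 0.3868, -0.9135]
J4: z=[-0.3317, 0.8515, 0.4062] o=[-0.8272, -0.2350, -0.7319] → [-0.1131, -0.2534, 0.4389, -0.3317, 0.8515, 0.4062]
J5: z=[-0.2177, -0.4880, 0.8452] o=[-1.5588, 0.0633, -0.7482] → [0.4909, 0.1954, 0.2393, -0.2177, -0.4880, 0.8452]
q̇ = J⁺·V = [-0.5300, -0.6550, 0.9190, -0.4730, -0.1690]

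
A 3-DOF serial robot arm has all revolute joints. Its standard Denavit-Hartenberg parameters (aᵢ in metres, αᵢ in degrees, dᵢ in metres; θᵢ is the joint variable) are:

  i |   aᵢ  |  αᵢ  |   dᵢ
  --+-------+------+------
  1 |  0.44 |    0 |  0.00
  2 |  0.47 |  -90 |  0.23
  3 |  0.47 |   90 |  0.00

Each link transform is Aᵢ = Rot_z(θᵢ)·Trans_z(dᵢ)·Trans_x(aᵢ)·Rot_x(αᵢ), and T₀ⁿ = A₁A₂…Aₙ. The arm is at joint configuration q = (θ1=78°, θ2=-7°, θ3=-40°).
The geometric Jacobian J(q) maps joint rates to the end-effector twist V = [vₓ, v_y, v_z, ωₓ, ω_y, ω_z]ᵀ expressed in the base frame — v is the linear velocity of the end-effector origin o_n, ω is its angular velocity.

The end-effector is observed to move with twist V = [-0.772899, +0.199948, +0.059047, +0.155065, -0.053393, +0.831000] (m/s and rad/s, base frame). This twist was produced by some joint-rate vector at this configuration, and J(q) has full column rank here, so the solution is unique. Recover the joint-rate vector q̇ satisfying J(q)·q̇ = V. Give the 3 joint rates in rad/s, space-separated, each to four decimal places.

o_n = [0.3617, 1.2152, 0.5321]
J₁: ẑ×o_n = [-1.2152, 0.3617, 0.0000], ω = ẑ
J2: z=[0.0000, 0.0000, 1.0000] o=[0.0915, 0.4304, 0.0000] → [-0.7848, 0.2702, 0.0000, 0.0000, 0.0000, 1.0000]
J3: z=[-0.9455, 0.3256, 0.0000] o=[0.2445, 0.8748, 0.2300] → [0.0984, 0.2857, -0.3600, -0.9455, 0.3256, 0.0000]
q̇ = J⁺·V = [0.2430, 0.5880, -0.1640]

0.2430 0.5880 -0.1640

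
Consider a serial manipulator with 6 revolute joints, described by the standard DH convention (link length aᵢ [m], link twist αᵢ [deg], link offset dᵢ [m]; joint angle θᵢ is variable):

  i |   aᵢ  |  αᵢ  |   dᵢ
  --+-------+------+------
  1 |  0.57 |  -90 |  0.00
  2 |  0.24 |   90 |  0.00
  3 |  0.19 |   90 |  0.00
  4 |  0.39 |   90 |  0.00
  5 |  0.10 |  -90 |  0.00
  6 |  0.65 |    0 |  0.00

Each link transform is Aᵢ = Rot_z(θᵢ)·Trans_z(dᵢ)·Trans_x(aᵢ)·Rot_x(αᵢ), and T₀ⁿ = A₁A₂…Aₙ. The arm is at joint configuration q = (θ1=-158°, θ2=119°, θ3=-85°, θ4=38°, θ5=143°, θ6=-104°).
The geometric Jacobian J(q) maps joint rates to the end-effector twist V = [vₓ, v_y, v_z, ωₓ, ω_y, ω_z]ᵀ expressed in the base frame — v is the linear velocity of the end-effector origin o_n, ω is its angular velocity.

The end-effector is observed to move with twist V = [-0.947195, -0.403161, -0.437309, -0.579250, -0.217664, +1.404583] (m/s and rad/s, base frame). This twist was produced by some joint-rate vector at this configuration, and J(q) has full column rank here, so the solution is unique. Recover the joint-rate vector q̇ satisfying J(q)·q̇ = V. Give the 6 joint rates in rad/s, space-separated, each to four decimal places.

0.9860 0.3160 0.2120 0.3050 0.0680 -0.4850

o_n = [-0.5264, 0.7743, -0.1993]
J₁: ẑ×o_n = [-0.7743, -0.5264, 0.0000], ω = ẑ
J2: z=[0.3746, -0.9272, 0.0000] o=[-0.5285, -0.2135, 0.0000] → [0.1848, 0.0747, 0.3720, 0.3746, -0.9272, 0.0000]
J3: z=[-0.8109, -0.3276, -0.4848] o=[-0.4206, -0.1699, -0.2099] → [0.4543, 0.0599, -0.8004, -0.8109, -0.3276, -0.4848]
J4: z=[-0.4804, -0.1001, 0.8713] o=[-0.4841, 0.0086, -0.2244] → [-0.6697, -0.0248, -0.3721, -0.4804, -0.1001, 0.8713]
J5: z=[0.4334, 0.8366, 0.3351] o=[-0.7814, 0.2186, -0.3642] → [-0.0482, 0.0140, 0.0275, 0.4334, 0.8366, 0.3351]
J6: z=[0.8426, -0.2442, -0.4801] o=[-0.7495, 0.1696, -0.2832] → [0.2698, -0.1777, 0.5640, 0.8426, -0.2442, -0.4801]
q̇ = J⁺·V = [0.9860, 0.3160, 0.2120, 0.3050, 0.0680, -0.4850]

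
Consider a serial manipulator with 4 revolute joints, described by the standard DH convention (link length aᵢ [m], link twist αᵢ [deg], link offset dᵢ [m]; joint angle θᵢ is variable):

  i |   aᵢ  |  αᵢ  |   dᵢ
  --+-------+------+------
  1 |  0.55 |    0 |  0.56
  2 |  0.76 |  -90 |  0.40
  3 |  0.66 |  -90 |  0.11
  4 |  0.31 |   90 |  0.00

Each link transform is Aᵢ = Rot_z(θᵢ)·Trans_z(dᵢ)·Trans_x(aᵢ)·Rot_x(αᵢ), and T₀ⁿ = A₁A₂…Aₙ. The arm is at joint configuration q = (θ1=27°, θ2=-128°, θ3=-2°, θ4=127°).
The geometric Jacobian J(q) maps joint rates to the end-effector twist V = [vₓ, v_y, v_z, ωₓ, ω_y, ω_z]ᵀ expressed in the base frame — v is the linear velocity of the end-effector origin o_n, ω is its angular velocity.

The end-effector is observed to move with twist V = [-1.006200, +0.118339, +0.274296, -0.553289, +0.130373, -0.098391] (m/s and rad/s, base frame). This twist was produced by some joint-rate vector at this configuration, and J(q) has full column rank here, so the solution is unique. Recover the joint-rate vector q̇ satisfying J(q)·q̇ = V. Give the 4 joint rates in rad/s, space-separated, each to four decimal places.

o_n = [0.1197, -0.9345, 0.9765]
J₁: ẑ×o_n = [0.9345, 0.1197, -0.0000], ω = ẑ
J2: z=[0.0000, 0.0000, 1.0000] o=[0.4901, 0.2497, 0.5600] → [1.1842, -0.3703, 0.0000, 0.0000, 0.0000, 1.0000]
J3: z=[0.9816, -0.1908, 0.0000] o=[0.3450, -0.4963, 0.9600] → [-0.0032, -0.0162, -0.4731, 0.9816, -0.1908, 0.0000]
J4: z=[-0.0067, -0.0343, -0.9994] o=[0.3272, -1.1648, 0.9830] → [0.2303, 0.2073, -0.0086, -0.0067, -0.0343, -0.9994]
q̇ = J⁺·V = [-0.0650, -0.6750, -0.5680, -0.6420]

-0.0650 -0.6750 -0.5680 -0.6420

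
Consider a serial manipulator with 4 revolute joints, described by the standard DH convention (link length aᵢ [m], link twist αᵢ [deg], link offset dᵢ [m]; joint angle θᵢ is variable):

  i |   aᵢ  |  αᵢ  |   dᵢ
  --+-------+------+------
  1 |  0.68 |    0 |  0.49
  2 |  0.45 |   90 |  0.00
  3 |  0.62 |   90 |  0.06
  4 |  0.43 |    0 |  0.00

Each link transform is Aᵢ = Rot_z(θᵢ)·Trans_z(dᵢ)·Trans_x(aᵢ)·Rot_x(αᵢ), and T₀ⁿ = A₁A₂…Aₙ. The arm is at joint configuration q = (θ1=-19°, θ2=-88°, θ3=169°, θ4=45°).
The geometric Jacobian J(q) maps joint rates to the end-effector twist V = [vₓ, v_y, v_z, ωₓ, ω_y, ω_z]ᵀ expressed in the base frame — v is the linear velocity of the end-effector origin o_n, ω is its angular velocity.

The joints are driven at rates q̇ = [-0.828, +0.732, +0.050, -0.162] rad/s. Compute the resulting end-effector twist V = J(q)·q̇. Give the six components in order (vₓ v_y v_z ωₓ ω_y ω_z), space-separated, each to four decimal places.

-0.0673 -0.4715 -0.0360 -0.0388 0.0442 -0.2550

o_n = [0.4284, 0.3222, 0.6663]
J₁: ẑ×o_n = [-0.3222, 0.4284, 0.0000], ω = ẑ
J2: z=[0.0000, 0.0000, 1.0000] o=[0.6430, -0.2214, 0.4900] → [-0.5435, -0.2145, 0.0000, 0.0000, 0.0000, 1.0000]
J3: z=[-0.9563, 0.2924, 0.0000] o=[0.5114, -0.6517, 0.4900] → [0.0516, 0.1686, -0.9071, -0.9563, 0.2924, 0.0000]
J4: z=[-0.0558, -0.1825, 0.9816] o=[0.6319, -0.0522, 0.6083] → [-0.3780, -0.1965, -0.0580, -0.0558, -0.1825, 0.9816]
V = J·q̇ = [-0.0673, -0.4715, -0.0360, -0.0388, 0.0442, -0.2550]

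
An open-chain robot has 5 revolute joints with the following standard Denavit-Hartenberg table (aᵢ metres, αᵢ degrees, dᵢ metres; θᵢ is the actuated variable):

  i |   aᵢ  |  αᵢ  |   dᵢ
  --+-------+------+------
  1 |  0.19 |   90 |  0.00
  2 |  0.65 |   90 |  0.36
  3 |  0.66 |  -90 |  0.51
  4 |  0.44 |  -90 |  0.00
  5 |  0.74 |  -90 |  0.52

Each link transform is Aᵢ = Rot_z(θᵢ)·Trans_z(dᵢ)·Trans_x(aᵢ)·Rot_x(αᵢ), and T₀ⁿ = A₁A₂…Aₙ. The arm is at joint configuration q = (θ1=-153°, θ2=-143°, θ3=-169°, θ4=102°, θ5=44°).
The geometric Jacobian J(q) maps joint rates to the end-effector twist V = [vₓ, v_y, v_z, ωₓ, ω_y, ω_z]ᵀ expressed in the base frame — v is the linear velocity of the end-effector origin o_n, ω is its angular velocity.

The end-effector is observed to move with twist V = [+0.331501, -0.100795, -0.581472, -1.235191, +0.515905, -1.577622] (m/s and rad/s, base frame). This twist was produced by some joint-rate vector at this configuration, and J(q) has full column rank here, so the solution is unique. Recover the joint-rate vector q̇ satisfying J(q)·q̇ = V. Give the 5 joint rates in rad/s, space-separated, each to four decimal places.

o_n = [-0.3165, 0.8200, -0.6281]
J₁: ẑ×o_n = [-0.8200, -0.3165, 0.0000], ω = ẑ
J2: z=[-0.4540, 0.8910, 0.0000] o=[-0.1693, -0.0863, 0.0000] → [-0.5596, -0.2851, -0.2802, -0.4540, 0.8910, 0.0000]
J3: z=[0.5362, 0.2732, 0.7986] o=[0.1298, 0.4702, -0.3912] → [-0.3441, -0.2294, 0.3095, 0.5362, 0.2732, 0.7986]
J4: z=[0.5814, -0.8055, -0.1148] o=[-0.0006, 0.2624, 0.4060] → [0.8969, 0.6375, 0.0697, 0.5814, -0.8055, -0.1148]
J5: z=[0.7100, 0.5712, -0.4118] o=[-0.1754, 0.1929, 0.0083] → [-0.1053, 0.5099, 0.5258, 0.7100, 0.5712, -0.4118]
q̇ = J⁺·V = [-0.9500, 0.4550, -0.9800, -0.6150, -0.2050]

-0.9500 0.4550 -0.9800 -0.6150 -0.2050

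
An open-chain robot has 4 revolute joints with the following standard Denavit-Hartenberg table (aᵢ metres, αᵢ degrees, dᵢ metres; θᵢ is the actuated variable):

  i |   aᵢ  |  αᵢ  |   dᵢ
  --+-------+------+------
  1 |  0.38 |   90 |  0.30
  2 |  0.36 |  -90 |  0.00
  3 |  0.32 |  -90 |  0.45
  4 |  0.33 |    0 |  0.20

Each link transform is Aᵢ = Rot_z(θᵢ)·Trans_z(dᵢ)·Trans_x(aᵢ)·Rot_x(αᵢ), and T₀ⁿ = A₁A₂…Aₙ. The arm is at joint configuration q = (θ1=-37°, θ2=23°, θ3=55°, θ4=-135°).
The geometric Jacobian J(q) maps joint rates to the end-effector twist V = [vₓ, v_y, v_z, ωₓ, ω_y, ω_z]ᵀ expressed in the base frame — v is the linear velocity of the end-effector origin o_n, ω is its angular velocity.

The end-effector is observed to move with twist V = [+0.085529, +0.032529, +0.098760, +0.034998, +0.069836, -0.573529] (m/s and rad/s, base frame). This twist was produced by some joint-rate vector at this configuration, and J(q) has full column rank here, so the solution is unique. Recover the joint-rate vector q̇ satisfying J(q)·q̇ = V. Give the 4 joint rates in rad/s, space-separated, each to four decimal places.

o_n = [0.3828, -0.0559, 1.0251]
J₁: ẑ×o_n = [0.0559, 0.3828, -0.0000], ω = ẑ
J2: z=[-0.6018, -0.7986, 0.0000] o=[0.3035, -0.2287, 0.3000] → [-0.5791, 0.4364, -0.0407, -0.6018, -0.7986, 0.0000]
J3: z=[-0.3121, 0.2351, 0.9205] o=[0.5681, -0.4281, 0.4407] → [-0.2052, 0.0117, -0.0726, -0.3121, 0.2351, 0.9205]
J4: z=[-0.2570, 0.9119, -0.3201] o=[0.7204, -0.2146, 0.9266] → [0.1406, 0.1334, 0.2671, -0.2570, 0.9119, -0.3201]
q̇ = J⁺·V = [-0.0700, 0.0700, -0.4580, 0.2560]

-0.0700 0.0700 -0.4580 0.2560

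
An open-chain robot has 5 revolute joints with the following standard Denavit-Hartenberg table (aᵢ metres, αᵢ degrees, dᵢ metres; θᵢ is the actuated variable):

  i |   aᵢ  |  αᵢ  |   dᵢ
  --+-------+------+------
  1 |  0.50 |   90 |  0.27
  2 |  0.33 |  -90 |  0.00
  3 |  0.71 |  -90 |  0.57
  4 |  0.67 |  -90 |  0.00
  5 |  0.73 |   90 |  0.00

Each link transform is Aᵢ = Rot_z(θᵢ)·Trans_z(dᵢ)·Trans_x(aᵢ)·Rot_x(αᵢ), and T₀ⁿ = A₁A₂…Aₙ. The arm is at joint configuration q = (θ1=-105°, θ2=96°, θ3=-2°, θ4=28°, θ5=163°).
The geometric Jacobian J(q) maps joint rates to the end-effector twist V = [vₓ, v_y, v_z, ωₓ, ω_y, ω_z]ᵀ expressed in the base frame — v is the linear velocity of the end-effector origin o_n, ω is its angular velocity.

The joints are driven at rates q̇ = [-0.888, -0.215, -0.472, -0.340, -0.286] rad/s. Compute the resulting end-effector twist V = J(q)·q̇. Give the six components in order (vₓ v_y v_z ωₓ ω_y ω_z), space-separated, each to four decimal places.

-0.3535 0.0577 0.0820 -0.1783 -0.1650 -0.7434

o_n = [-0.1812, 0.2404, 1.2108]
J₁: ẑ×o_n = [-0.2404, -0.1812, 0.0000], ω = ẑ
J2: z=[-0.9659, 0.2588, 0.0000] o=[-0.1294, -0.4830, 0.2700] → [0.2435, 0.9088, -0.6853, -0.9659, 0.2588, 0.0000]
J3: z=[0.2574, 0.9606, -0.1045] o=[-0.1205, -0.4496, 0.5982] → [0.6607, -0.1514, 0.2359, 0.2574, 0.9606, -0.1045]
J4: z=[0.9663, -0.2551, 0.0347] o=[0.0215, 0.1760, 1.2443] → [0.0063, 0.0253, 0.0105, 0.9663, -0.2551, 0.0347]
J5: z=[-0.2241, -0.8998, -0.3743] o=[-0.0634, -0.0612, 1.8651] → [0.7016, -0.1026, -0.1735, -0.2241, -0.8998, -0.3743]
V = J·q̇ = [-0.3535, 0.0577, 0.0820, -0.1783, -0.1650, -0.7434]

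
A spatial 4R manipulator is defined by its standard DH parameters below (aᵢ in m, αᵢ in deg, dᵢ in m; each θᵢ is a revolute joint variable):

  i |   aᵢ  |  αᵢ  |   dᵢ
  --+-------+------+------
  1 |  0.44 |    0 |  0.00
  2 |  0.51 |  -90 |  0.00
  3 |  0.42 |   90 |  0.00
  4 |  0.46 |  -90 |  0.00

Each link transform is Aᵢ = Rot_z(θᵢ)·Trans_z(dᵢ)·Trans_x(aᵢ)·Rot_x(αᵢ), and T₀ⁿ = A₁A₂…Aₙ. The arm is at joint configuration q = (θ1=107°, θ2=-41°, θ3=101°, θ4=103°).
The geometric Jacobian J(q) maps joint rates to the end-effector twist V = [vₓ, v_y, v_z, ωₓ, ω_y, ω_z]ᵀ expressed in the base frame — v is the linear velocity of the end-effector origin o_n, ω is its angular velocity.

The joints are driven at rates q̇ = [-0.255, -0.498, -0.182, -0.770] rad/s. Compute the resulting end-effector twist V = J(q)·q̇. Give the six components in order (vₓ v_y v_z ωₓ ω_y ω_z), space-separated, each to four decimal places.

o_n = [-0.3552, 1.0138, -0.3107]
J₁: ẑ×o_n = [-1.0138, -0.3552, 0.0000], ω = ẑ
J2: z=[0.0000, 0.0000, 1.0000] o=[-0.1286, 0.4208, 0.0000] → [-0.5930, -0.2266, 0.0000, 0.0000, 0.0000, 1.0000]
J3: z=[-0.9135, 0.4067, 0.0000] o=[0.0788, 0.8867, 0.0000] → [-0.1264, -0.2838, 0.0604, -0.9135, 0.4067, 0.0000]
J4: z=[0.3993, 0.8968, -0.1908] o=[0.0462, 0.8135, -0.4123] → [0.1293, 0.0360, 0.4400, 0.3993, 0.8968, -0.1908]
V = J·q̇ = [0.4773, 0.2273, -0.3498, -0.1412, -0.7645, -0.6061]

0.4773 0.2273 -0.3498 -0.1412 -0.7645 -0.6061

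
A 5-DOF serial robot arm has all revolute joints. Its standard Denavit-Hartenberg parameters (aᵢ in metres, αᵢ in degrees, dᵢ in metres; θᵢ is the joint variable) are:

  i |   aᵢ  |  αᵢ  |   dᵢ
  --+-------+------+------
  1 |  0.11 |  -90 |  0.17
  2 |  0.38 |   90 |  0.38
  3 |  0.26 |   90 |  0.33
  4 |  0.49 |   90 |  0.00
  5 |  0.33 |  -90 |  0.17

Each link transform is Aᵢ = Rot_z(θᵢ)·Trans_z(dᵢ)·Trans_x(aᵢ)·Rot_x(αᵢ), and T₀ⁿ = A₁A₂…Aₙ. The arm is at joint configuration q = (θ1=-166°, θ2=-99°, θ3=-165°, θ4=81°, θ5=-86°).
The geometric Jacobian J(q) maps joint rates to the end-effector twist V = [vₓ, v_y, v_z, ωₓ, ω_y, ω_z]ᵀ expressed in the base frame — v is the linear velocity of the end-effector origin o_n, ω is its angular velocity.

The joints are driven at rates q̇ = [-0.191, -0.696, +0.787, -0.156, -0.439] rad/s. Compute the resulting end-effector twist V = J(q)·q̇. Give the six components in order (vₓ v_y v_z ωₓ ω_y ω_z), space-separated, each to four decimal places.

o_n = [0.6489, 0.2334, 0.0179]
J₁: ẑ×o_n = [-0.2334, 0.6489, 0.0000], ω = ẑ
J2: z=[0.2419, -0.9703, 0.0000] o=[-0.1067, -0.0266, 0.1700] → [0.1475, 0.0368, 0.7961, 0.2419, -0.9703, 0.0000]
J3: z=[0.9583, 0.2389, -0.1564] o=[0.0429, -0.3809, 0.5453] → [-0.0299, 0.4106, 0.4440, 0.9583, 0.2389, -0.1564]
J4: z=[0.1944, -0.9470, -0.2556] o=[0.3047, -0.2463, 0.2456] → [0.3383, -0.0437, 0.4192, 0.1944, -0.9470, -0.2556]
J5: z=[-0.3566, 0.1746, -0.9178] o=[0.7525, -0.1142, 0.0968] → [0.3053, 0.0669, -0.1059, -0.3566, 0.1746, -0.9178]
V = J·q̇ = [-0.2684, 0.1510, -0.2236, 0.7121, 0.9345, 0.1287]

-0.2684 0.1510 -0.2236 0.7121 0.9345 0.1287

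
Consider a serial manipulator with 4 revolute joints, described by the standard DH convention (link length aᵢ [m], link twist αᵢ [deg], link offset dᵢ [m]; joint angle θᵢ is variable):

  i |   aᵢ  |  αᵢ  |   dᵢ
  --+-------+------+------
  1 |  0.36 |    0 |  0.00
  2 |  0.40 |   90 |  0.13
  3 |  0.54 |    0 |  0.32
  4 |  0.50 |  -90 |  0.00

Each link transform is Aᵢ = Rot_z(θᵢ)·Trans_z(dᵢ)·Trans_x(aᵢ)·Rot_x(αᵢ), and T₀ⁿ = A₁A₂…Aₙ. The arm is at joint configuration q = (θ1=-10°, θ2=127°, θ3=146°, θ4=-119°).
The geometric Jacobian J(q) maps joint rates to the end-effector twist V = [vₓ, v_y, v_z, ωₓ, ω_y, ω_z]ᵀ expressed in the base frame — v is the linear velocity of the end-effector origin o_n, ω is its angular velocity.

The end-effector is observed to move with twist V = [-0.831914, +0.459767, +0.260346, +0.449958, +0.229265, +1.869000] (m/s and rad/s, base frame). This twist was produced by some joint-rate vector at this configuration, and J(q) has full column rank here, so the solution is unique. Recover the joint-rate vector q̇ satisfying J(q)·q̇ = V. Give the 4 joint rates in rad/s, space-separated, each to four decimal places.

o_n = [0.4590, 0.4372, 0.6590]
J₁: ẑ×o_n = [-0.4372, 0.4590, 0.0000], ω = ẑ
J2: z=[0.0000, 0.0000, 1.0000] o=[0.3545, -0.0625, 0.0000] → [-0.4997, 0.1045, 0.0000, 0.0000, 0.0000, 1.0000]
J3: z=[0.8910, 0.4540, 0.0000] o=[0.1729, 0.2939, 0.1300] → [0.2401, -0.4713, -0.0022, 0.8910, 0.4540, 0.0000]
J4: z=[0.8910, 0.4540, 0.0000] o=[0.6613, 0.0403, 0.4320] → [0.1031, -0.2023, 0.4455, 0.8910, 0.4540, 0.0000]
q̇ = J⁺·V = [0.9740, 0.8950, -0.0790, 0.5840]

0.9740 0.8950 -0.0790 0.5840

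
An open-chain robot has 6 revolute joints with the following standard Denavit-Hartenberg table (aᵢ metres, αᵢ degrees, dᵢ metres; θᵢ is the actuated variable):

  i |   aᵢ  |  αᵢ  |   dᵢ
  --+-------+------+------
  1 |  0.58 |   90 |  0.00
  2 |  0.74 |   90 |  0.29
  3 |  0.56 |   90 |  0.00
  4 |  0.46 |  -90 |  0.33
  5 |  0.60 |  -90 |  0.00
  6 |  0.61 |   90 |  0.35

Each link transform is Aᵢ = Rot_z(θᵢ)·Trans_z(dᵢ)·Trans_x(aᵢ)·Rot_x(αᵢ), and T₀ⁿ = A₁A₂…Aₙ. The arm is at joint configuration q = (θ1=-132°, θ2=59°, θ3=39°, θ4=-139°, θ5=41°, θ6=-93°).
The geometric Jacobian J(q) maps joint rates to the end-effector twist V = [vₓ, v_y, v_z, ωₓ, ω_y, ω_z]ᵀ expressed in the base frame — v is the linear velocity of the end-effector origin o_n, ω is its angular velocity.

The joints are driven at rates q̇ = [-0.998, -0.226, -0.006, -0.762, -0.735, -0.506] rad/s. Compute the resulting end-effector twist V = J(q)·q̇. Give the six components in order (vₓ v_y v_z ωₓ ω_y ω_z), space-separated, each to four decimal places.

0.9538 0.2571 -0.2853 0.3800 -0.1634 -1.8616

o_n = [-0.7975, 0.3387, 1.2362]
J₁: ẑ×o_n = [-0.3387, -0.7975, 0.0000], ω = ẑ
J2: z=[-0.7431, 0.6691, 0.0000] o=[-0.3881, -0.4310, 0.0000] → [0.8272, 0.9187, -0.2980, -0.7431, 0.6691, 0.0000]
J3: z=[-0.5736, -0.6370, -0.5150] o=[-0.8586, -0.5202, 0.6343] → [0.0590, 0.3137, -0.4537, -0.5736, -0.6370, -0.5150]
J4: z=[0.3607, -0.7609, 0.5394] o=[-1.2705, -0.4510, 1.0073] → [-0.6001, 0.1726, 0.6447, 0.3607, -0.7609, 0.5394]
J5: z=[-0.0497, 0.5619, 0.8257] o=[-0.7231, -0.5527, 1.1095] → [-0.6649, -0.0552, -0.0024, -0.0497, 0.5619, 0.8257]
J6: z=[-0.8832, 0.3613, -0.2990] o=[-0.4433, -0.1063, 0.8225] → [0.2825, 0.4713, -0.2650, -0.8832, 0.3613, -0.2990]
V = J·q̇ = [0.9538, 0.2571, -0.2853, 0.3800, -0.1634, -1.8616]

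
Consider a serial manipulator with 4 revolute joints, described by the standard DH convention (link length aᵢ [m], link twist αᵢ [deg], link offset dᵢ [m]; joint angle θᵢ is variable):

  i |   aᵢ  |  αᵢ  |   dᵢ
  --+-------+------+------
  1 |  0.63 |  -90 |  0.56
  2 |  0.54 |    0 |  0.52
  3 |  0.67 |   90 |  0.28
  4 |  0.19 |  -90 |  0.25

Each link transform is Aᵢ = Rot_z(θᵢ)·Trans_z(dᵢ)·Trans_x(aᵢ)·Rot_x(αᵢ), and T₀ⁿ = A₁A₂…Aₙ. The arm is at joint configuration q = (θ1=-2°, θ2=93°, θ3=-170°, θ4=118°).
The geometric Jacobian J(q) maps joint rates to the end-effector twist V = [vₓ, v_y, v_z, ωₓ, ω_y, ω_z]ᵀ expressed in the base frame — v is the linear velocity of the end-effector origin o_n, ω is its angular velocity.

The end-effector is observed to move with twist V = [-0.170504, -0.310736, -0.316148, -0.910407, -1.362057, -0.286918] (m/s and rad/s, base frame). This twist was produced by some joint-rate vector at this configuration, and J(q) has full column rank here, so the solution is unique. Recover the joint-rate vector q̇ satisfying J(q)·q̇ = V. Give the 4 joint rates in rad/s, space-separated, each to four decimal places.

o_n = [0.5223, 0.9501, 0.6429]
J₁: ẑ×o_n = [-0.9501, 0.5223, 0.0000], ω = ẑ
J2: z=[0.0349, 0.9994, 0.0000] o=[0.6296, -0.0220, 0.5600] → [0.0828, -0.0029, 0.1412, 0.0349, 0.9994, 0.0000]
J3: z=[0.0349, 0.9994, 0.0000] o=[0.6195, 0.4987, 0.0207] → [0.6218, -0.0217, 0.1129, 0.0349, 0.9994, 0.0000]
J4: z=[-0.9738, 0.0340, 0.2250] o=[0.7799, 0.7733, 0.6736] → [-0.0408, -0.0878, -0.1635, -0.9738, 0.0340, 0.2250]
q̇ = J⁺·V = [-0.4860, -0.5010, -0.8920, 0.8850]

-0.4860 -0.5010 -0.8920 0.8850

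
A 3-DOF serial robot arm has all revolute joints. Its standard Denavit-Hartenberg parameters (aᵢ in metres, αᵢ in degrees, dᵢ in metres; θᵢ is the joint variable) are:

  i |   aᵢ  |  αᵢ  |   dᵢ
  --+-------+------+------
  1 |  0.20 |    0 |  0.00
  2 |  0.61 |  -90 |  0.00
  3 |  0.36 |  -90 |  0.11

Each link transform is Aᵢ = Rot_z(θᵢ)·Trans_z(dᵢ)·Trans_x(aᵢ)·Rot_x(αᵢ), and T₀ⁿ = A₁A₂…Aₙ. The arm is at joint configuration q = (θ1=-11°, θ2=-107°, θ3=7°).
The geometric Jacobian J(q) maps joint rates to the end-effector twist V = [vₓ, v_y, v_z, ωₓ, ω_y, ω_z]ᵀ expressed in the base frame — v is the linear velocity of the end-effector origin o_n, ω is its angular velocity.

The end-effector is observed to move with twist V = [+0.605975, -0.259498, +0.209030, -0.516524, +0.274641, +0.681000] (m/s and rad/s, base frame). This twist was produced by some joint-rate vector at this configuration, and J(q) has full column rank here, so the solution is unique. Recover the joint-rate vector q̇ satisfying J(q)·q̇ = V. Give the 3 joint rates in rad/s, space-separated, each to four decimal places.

0.0320 0.6490 -0.5850

o_n = [-0.1607, -0.9439, -0.0439]
J₁: ẑ×o_n = [0.9439, -0.1607, 0.0000], ω = ẑ
J2: z=[0.0000, 0.0000, 1.0000] o=[0.1963, -0.0382, 0.0000] → [0.9057, -0.3570, 0.0000, 0.0000, 0.0000, 1.0000]
J3: z=[0.8829, -0.4695, 0.0000] o=[-0.0901, -0.5768, 0.0000] → [0.0206, 0.0387, -0.3573, 0.8829, -0.4695, 0.0000]
q̇ = J⁺·V = [0.0320, 0.6490, -0.5850]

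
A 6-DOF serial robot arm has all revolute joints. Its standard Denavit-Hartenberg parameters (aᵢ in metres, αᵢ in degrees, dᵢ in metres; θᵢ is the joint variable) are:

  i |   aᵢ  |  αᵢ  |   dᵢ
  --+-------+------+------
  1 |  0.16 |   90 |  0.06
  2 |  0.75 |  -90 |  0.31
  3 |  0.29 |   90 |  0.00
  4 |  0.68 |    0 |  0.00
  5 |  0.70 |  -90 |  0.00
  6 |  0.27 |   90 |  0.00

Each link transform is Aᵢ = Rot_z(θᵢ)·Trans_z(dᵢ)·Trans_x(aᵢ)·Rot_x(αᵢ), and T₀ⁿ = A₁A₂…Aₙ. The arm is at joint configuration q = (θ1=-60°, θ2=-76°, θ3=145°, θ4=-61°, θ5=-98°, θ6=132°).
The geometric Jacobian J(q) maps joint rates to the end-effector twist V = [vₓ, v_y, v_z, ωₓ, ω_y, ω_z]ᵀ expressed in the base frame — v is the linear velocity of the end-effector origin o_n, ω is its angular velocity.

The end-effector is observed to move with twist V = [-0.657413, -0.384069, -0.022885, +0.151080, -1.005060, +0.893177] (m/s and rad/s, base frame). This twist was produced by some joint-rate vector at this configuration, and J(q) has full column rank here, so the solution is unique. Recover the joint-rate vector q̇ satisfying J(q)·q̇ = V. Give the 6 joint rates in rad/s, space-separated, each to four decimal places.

o_n = [-0.5792, 0.2092, -0.6378]
J₁: ẑ×o_n = [-0.2092, -0.5792, 0.0000], ω = ẑ
J2: z=[-0.8660, -0.5000, 0.0000] o=[0.0800, -0.1386, 0.0600] → [0.3489, -0.6043, -0.6308, -0.8660, -0.5000, 0.0000]
J3: z=[0.4851, -0.8403, 0.2419] o=[-0.0977, -0.4507, -0.6677] → [-0.1848, -0.1310, -0.0844, 0.4851, -0.8403, 0.2419]
J4: z=[0.7788, 0.2894, -0.5565] o=[0.0176, -0.3178, -0.4372] → [0.2352, 0.4883, 0.5831, 0.7788, 0.2894, -0.5565]
J5: z=[0.7788, 0.2894, -0.5565] o=[-0.1399, 0.3331, -0.3191] → [-0.1612, 0.4927, 0.0306, 0.7788, 0.2894, -0.5565]
J6: z=[-0.3104, 0.9488, 0.0590] o=[-0.5214, 0.2443, -0.8992] → [0.2501, 0.0777, 0.0657, -0.3104, 0.9488, 0.0590]
q̇ = J⁺·V = [0.3250, -0.6880, 0.1600, -0.6300, -0.4230, -0.9590]

0.3250 -0.6880 0.1600 -0.6300 -0.4230 -0.9590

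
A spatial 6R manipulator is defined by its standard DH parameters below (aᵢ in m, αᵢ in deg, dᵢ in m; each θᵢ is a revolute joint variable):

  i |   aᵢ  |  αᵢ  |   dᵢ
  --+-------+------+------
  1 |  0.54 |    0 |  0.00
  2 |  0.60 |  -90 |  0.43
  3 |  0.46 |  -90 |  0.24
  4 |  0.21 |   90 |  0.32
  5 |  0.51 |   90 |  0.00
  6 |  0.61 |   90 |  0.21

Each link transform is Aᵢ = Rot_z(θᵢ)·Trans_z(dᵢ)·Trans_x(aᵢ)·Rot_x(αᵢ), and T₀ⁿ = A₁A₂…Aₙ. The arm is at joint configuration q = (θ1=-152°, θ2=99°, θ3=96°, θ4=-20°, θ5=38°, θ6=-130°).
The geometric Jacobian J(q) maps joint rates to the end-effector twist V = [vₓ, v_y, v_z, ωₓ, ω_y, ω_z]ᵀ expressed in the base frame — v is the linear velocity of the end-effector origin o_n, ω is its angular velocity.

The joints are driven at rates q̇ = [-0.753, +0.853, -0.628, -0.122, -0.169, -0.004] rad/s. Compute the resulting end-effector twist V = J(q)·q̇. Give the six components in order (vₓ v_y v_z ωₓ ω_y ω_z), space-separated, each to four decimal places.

o_n = [-0.3571, -0.4975, -0.5666]
J₁: ẑ×o_n = [0.4975, -0.3571, 0.0000], ω = ẑ
J2: z=[0.0000, 0.0000, 1.0000] o=[-0.4768, -0.2535, 0.0000] → [0.2440, 0.1197, -0.0000, 0.0000, 0.0000, 1.0000]
J3: z=[0.7986, 0.6018, 0.0000] o=[-0.1157, -0.7327, 0.4300] → [-0.5998, 0.7959, 0.3331, 0.7986, 0.6018, 0.0000]
J4: z=[-0.5985, 0.7943, 0.1045] o=[0.0470, -0.5499, -0.0275] → [-0.4337, -0.3649, 0.2897, -0.5985, 0.7943, 0.1045]
J5: z=[0.7720, 0.5370, 0.3401] o=[-0.0995, -0.2360, -0.1903] → [-0.1131, 0.2029, -0.0636, 0.7720, 0.5370, 0.3401]
J6: z=[0.6034, -0.4509, -0.6577] o=[-0.2015, 0.1276, -0.5330] → [-0.3961, 0.1226, -0.4474, 0.6034, -0.4509, -0.6577]
V = J·q̇ = [0.2838, -0.1191, -0.2320, -0.5614, -0.5638, 0.0324]

0.2838 -0.1191 -0.2320 -0.5614 -0.5638 0.0324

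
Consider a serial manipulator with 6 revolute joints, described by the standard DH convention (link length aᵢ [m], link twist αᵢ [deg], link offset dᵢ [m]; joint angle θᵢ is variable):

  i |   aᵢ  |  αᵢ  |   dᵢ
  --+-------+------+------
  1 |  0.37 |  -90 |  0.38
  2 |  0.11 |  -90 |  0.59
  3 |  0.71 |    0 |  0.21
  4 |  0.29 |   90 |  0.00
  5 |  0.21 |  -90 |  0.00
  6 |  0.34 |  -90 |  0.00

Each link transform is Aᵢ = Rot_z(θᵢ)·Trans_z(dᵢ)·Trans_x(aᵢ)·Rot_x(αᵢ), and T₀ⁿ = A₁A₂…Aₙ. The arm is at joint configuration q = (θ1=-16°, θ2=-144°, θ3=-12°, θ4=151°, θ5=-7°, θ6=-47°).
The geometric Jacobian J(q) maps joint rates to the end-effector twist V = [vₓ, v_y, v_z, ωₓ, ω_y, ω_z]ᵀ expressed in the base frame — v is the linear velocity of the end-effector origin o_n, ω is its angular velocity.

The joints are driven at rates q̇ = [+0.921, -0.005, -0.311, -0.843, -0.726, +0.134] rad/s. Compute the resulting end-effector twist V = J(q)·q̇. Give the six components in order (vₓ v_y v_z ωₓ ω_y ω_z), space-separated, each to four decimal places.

-0.8216 0.1431 0.1531 -0.0502 0.5680 -0.1922

o_n = [0.1389, 0.0350, 0.7519]
J₁: ẑ×o_n = [-0.0350, 0.1389, 0.0000], ω = ẑ
J2: z=[0.2756, 0.9613, 0.0000] o=[0.3557, -0.1020, 0.3800] → [0.3575, -0.1025, 0.2462, 0.2756, 0.9613, 0.0000]
J3: z=[0.5650, -0.1620, 0.8090] o=[0.4327, 0.4897, 0.4447] → [0.3180, -0.4113, -0.3045, 0.5650, -0.1620, 0.8090]
J4: z=[0.5650, -0.1620, 0.8090] o=[0.0520, 0.7524, 1.0228] → [0.6243, 0.2233, -0.3913, 0.5650, -0.1620, 0.8090]
J5: z=[-0.7182, -0.5792, 0.3856] o=[0.1698, 0.5207, 0.8941] → [0.2697, -0.1141, 0.3309, -0.7182, -0.5792, 0.3856]
J6: z=[0.6103, -0.2582, 0.7489] o=[0.2400, 0.3584, 0.7809] → [0.2496, -0.0580, -0.2234, 0.6103, -0.2582, 0.7489]
V = J·q̇ = [-0.8216, 0.1431, 0.1531, -0.0502, 0.5680, -0.1922]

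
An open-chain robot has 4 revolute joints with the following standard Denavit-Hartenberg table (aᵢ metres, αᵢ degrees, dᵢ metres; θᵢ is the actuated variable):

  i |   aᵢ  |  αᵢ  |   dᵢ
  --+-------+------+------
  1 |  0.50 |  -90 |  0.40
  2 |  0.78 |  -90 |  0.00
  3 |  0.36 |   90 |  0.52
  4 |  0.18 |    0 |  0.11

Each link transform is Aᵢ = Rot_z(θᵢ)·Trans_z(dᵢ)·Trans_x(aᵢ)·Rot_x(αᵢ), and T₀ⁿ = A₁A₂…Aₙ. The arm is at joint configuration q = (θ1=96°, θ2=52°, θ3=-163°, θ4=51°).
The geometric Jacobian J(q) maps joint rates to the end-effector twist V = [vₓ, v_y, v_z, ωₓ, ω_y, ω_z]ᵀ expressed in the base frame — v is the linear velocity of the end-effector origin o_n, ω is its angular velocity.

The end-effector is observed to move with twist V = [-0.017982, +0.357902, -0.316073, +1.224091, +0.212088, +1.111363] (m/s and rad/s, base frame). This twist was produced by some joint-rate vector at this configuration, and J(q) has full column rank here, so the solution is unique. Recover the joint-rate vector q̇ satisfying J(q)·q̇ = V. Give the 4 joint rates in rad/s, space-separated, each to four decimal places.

0.8050 -0.6170 -0.2540 0.6510

o_n = [-0.0499, 0.1574, -0.2389]
J₁: ẑ×o_n = [-0.1574, -0.0499, 0.0000], ω = ẑ
J2: z=[-0.9945, -0.1045, 0.0000] o=[-0.0523, 0.4973, 0.4000] → [0.0668, -0.6354, 0.3382, -0.9945, -0.1045, 0.0000]
J3: z=[0.0824, -0.7837, -0.6157] o=[-0.1025, 0.9748, -0.2146] → [-0.4842, -0.0304, -0.0261, 0.0824, -0.7837, -0.6157]
J4: z=[0.9699, -0.0791, 0.2304] o=[-0.1422, 0.3455, -0.2635] → [0.0414, -0.0026, -0.1752, 0.9699, -0.0791, 0.2304]
q̇ = J⁺·V = [0.8050, -0.6170, -0.2540, 0.6510]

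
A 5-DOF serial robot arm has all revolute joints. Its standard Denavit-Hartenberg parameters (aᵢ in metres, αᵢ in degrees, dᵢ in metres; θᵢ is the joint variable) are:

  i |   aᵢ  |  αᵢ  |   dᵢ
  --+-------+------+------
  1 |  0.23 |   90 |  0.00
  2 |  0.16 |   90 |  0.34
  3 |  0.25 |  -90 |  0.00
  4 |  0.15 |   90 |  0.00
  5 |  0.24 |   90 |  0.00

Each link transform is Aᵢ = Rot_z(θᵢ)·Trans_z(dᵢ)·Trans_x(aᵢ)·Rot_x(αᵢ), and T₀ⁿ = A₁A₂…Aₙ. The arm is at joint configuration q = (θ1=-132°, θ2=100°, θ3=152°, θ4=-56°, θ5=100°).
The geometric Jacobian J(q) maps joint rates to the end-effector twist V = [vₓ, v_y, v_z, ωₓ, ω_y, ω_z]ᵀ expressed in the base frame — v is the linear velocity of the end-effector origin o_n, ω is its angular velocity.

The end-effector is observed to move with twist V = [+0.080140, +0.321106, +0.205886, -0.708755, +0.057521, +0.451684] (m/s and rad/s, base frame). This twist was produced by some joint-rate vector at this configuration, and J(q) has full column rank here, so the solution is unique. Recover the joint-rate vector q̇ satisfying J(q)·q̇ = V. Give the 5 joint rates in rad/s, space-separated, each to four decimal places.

o_n = [-0.4452, -0.0803, -0.2062]
J₁: ẑ×o_n = [0.0803, -0.4452, 0.0000], ω = ẑ
J2: z=[-0.7431, 0.6691, 0.0000] o=[-0.1539, -0.1709, 0.0000] → [-0.1380, -0.1532, 0.1275, -0.7431, 0.6691, 0.0000]
J3: z=[-0.6590, -0.7319, 0.1736] o=[-0.3880, 0.0772, 0.1576] → [0.2936, -0.2496, 0.0619, -0.6590, -0.7319, 0.1736]
J4: z=[0.6016, -0.6514, -0.4623] o=[-0.5008, 0.1273, -0.0598] → [-0.0006, 0.0623, -0.0886, 0.6016, -0.6514, -0.4623]
J5: z=[0.0058, -0.5752, 0.8180] o=[-0.6207, 0.0531, -0.1112] → [0.1637, 0.1441, 0.1002, 0.0058, -0.5752, 0.8180]
q̇ = J⁺·V = [-0.6650, 0.3490, 0.0770, -0.6720, 0.9690]

-0.6650 0.3490 0.0770 -0.6720 0.9690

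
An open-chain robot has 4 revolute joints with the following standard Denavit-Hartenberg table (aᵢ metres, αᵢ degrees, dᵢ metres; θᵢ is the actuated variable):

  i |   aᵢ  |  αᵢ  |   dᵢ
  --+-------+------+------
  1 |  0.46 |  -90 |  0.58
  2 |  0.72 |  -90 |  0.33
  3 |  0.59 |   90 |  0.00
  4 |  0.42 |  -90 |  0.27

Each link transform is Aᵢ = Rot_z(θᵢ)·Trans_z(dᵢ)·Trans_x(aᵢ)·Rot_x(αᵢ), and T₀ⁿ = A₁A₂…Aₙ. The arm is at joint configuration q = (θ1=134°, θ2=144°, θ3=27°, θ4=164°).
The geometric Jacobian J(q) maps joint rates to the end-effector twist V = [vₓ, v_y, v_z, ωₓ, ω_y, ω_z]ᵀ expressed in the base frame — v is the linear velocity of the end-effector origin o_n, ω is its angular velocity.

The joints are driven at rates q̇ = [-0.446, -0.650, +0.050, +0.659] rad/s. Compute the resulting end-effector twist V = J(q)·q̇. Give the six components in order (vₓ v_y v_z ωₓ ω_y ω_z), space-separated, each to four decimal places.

-0.6690 0.3914 -0.7545 0.2337 -0.1516 -0.5814

o_n = [-0.0551, -0.6426, 0.0808]
J₁: ẑ×o_n = [0.6426, -0.0551, 0.0000], ω = ẑ
J2: z=[-0.7193, -0.6947, 0.0000] o=[-0.3195, 0.3309, 0.5800] → [0.3467, -0.3591, 0.8840, -0.7193, -0.6947, 0.0000]
J3: z=[0.4083, -0.4228, 0.8090] o=[-0.1523, -0.3174, 0.1568] → [0.2952, 0.1097, -0.0917, 0.4083, -0.4228, 0.8090]
J4: z=[-0.3858, -0.8831, -0.2668] o=[0.3358, -0.4372, -0.1522] → [-0.2606, 0.1942, -0.2660, -0.3858, -0.8831, -0.2668]
V = J·q̇ = [-0.6690, 0.3914, -0.7545, 0.2337, -0.1516, -0.5814]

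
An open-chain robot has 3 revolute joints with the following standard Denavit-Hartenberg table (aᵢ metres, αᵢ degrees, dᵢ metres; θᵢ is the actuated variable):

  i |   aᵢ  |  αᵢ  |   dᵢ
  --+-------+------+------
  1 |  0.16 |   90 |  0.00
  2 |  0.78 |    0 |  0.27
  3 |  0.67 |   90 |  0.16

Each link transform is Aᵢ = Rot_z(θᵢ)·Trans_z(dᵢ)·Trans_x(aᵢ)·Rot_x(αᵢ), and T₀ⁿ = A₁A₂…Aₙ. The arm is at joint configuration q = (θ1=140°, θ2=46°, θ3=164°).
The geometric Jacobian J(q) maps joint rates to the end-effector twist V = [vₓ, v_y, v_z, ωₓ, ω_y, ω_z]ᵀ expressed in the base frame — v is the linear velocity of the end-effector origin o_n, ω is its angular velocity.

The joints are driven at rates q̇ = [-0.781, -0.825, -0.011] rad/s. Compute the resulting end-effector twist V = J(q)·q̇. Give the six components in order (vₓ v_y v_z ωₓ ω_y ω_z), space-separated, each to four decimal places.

0.1782 -0.0256 0.0381 -0.5374 -0.6404 -0.7810

o_n = [0.1833, 0.4076, 0.2261]
J₁: ẑ×o_n = [-0.4076, 0.1833, 0.0000], ω = ẑ
J2: z=[0.6428, 0.7660, 0.0000] o=[-0.1226, 0.1028, 0.0000] → [0.1732, -0.1453, -0.0384, 0.6428, 0.7660, 0.0000]
J3: z=[0.6428, 0.7660, 0.0000] o=[-0.3641, 0.6580, 0.5611] → [-0.2566, 0.2153, -0.5802, 0.6428, 0.7660, 0.0000]
V = J·q̇ = [0.1782, -0.0256, 0.0381, -0.5374, -0.6404, -0.7810]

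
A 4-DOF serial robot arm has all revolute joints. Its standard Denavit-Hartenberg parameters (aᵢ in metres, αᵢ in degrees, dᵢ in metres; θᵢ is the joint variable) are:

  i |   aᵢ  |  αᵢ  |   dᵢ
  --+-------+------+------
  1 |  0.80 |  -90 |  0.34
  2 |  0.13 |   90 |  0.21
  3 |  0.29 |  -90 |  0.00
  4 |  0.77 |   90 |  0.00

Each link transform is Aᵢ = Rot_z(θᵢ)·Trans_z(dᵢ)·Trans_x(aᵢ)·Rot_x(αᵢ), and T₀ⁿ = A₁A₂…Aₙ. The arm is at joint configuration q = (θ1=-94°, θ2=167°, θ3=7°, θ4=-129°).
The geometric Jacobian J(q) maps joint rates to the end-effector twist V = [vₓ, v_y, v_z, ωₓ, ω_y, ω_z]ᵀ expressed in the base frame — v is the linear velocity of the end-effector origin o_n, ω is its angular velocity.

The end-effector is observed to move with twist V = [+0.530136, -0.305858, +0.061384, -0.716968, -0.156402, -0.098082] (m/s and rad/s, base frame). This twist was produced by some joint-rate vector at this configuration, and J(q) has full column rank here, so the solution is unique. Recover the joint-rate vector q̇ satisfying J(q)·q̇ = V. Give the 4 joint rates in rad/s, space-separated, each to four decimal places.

o_n = [0.1163, -1.0067, -0.2289]
J₁: ẑ×o_n = [1.0067, 0.1163, -0.0000], ω = ẑ
J2: z=[0.9976, -0.0698, 0.0000] o=[-0.0558, -0.7981, 0.3400] → [0.0397, 0.5675, -0.1961, 0.9976, -0.0698, 0.0000]
J3: z=[-0.0157, -0.2244, -0.9744] o=[0.1625, -0.6863, 0.3108] → [-0.1910, 0.0365, -0.0053, -0.0157, -0.2244, -0.9744]
J4: z=[0.9818, -0.1877, 0.0274] o=[0.2173, -0.4090, 0.2460] → [0.1055, 0.4635, -0.6058, 0.9818, -0.1877, 0.0274]
q̇ = J⁺·V = [0.6990, -0.8790, 0.8230, 0.1760]

0.6990 -0.8790 0.8230 0.1760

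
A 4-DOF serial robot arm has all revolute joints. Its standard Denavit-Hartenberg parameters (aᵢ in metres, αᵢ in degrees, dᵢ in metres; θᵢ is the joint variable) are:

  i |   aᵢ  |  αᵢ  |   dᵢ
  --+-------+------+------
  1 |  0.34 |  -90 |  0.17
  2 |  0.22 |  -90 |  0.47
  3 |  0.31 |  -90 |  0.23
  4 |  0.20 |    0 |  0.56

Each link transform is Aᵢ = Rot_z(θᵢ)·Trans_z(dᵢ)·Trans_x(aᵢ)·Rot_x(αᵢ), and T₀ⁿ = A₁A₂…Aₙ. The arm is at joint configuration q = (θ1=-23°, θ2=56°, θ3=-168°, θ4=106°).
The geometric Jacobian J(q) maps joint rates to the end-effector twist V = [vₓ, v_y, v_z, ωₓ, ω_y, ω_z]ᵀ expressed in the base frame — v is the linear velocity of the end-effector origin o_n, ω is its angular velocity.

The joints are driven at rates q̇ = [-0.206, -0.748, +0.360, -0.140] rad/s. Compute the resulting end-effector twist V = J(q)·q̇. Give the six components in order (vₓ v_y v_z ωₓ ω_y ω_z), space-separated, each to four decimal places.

o_n = [0.7474, 0.8460, 0.0767]
J₁: ẑ×o_n = [-0.8460, 0.7474, 0.0000], ω = ẑ
J2: z=[0.3907, 0.9205, 0.0000] o=[0.3130, -0.1328, 0.1700] → [-0.0859, 0.0365, -0.0174, 0.3907, 0.9205, 0.0000]
J3: z=[-0.7631, 0.3239, -0.5592] o=[0.6099, 0.2517, -0.0124] → [0.3611, -0.0090, -0.4980, -0.7631, 0.3239, -0.5592]
J4: z=[0.4892, 0.8550, -0.1724] o=[0.3034, 0.4518, 0.1104] → [0.0391, -0.0600, -0.1867, 0.4892, 0.8550, -0.1724]
V = J·q̇ = [0.3631, -0.1761, -0.1401, -0.6355, -0.6916, -0.3832]

0.3631 -0.1761 -0.1401 -0.6355 -0.6916 -0.3832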